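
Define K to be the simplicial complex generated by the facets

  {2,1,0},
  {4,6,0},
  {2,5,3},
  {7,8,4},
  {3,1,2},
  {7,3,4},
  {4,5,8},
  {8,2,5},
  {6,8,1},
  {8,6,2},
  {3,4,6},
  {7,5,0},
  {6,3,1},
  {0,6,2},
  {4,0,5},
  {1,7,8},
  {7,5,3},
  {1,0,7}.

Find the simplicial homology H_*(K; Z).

H_0 = Z,  H_1 = Z ⊕ Z/2,  H_2 = 0.

K has 9 vertices, 27 edges, 18 triangles.
rank ∂_0 = 0, rank ∂_1 = 8 ⇒ b_0 = 9 − 0 − 8 = 1; all invariant factors of ∂_1 are 1 so no torsion. So H_0 = Z.
rank ∂_1 = 8, rank ∂_2 = 18 ⇒ b_1 = 27 − 8 − 18 = 1; ∂_2 has invariant factor(s) [2] giving torsion. So H_1 = Z ⊕ Z/2.
rank ∂_2 = 18, rank ∂_3 = 0 ⇒ b_2 = 18 − 18 − 0 = 0. So H_2 = 0.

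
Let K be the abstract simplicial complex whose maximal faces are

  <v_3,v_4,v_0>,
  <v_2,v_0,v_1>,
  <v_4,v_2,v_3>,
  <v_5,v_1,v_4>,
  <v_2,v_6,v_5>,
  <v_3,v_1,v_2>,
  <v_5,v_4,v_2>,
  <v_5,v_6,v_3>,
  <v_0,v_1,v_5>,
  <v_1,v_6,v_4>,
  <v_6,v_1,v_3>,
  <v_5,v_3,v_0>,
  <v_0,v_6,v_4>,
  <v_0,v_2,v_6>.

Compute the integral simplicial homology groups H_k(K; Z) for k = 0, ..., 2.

Order the vertices as v_0 < v_1 < v_2 < v_3 < v_4 < v_5 < v_6. Listing each simplex with vertices in this order, K has dimension 2 with simplices:

  0-simplices (7): [v_0], [v_1], [v_2], [v_3], [v_4], [v_5], [v_6]
  1-simplices (21): (21 of them)
  2-simplices (14): (14 of them)

so the chain groups are C_0 ≅ Z^7, C_1 ≅ Z^21, C_2 ≅ Z^14.

The boundary map ∂_1: C_1 → C_0 is given by ∂[p,q] = [q] − [p]. For instance
  ∂[v_1,v_5] = [v_5] − [v_1].
This gives a 7×21 integer matrix of rank 6; reducing to Smith normal form yields diagonal entries (1,1,1,1,1,1).

Boundary ∂_2: C_2 → C_1 acts by ∂[p,q,r] = [q,r] − [p,r] + [p,q]. For instance
  ∂[v_0,v_3,v_5] = [v_3,v_5] − [v_0,v_5] + [v_0,v_3],
  ∂[v_2,v_3,v_4] = [v_3,v_4] − [v_2,v_4] + [v_2,v_3].
As a 21×14 matrix over Z this has rank 13, with invariant factors (1,1,1,1,1,1,1,1,1,1,1,1,1).

Now H_k = ker ∂_k / im ∂_{k+1}, so:

  H_0: rank C_0 − rank ∂_1 = 7 − 6 = 1, and the invariant factors of ∂_1 are all 1, so H_0 = Z.
  H_1: rank ker ∂_1 − rank ∂_2 = (21 − 6) − 13 = 2, and the invariant factors of ∂_2 are all 1, so H_1 = Z^2.
  H_2: rank ker ∂_2 − rank ∂_3 = (14 − 13) − 0 = 1, and there is no ∂_3, so H_2 = Z.

As a check, the Euler characteristic is 7 − 21 + 14 = 0, which agrees with 1 − 2 + 1 = 0.

H_0 = Z,  H_1 = Z^2,  H_2 = Z.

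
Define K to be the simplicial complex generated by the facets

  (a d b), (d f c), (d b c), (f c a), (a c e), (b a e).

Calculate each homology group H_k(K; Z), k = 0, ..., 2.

H_0 = Z,  H_1 = Z,  H_2 = 0.

Order the vertices as a < b < c < d < e < f. Listing each simplex with vertices in this order, K has dimension 2 with simplices:

  0-simplices (6): a, b, c, d, e, f
  1-simplices (12): ab, ac, ad, ae, af, bc, bd, be, cd, ce, cf, df
  2-simplices (6): abd, abe, ace, acf, bcd, cdf

giving chain groups C_0 ≅ Z^6, C_1 ≅ Z^12, C_2 ≅ Z^6.

The boundary map ∂_1: C_1 → C_0 maps an edge to its endpoints' difference, ∂[p,q] = q − p.
This gives a 6×12 integer matrix of rank 5; reducing to Smith normal form yields diagonal entries (1,1,1,1,1).

Boundary ∂_2: C_2 → C_1 sends each 2-simplex [p,q,r] to [q,r] − [p,r] + [p,q]. For instance
  ∂bcd = cd − bd + bc,
  ∂abd = bd − ad + ab.
As a 12×6 matrix over Z this has rank 6, with invariant factors (1,1,1,1,1,1).

Now H_k = ker ∂_k / im ∂_{k+1}, so:

  H_0: rank C_0 − rank ∂_1 = 6 − 5 = 1, and the invariant factors of ∂_1 are all 1, so H_0 ≅ Z.
  H_1: rank ker ∂_1 − rank ∂_2 = (12 − 5) − 6 = 1, and the invariant factors of ∂_2 are all 1, so H_1 ≅ Z.
  H_2: rank ker ∂_2 − rank ∂_3 = (6 − 6) − 0 = 0, and there is no ∂_3, so H_2 ≅ 0.

As a check, the Euler characteristic is 6 − 12 + 6 = 0, which agrees with 1 − 1 + 0 = 0.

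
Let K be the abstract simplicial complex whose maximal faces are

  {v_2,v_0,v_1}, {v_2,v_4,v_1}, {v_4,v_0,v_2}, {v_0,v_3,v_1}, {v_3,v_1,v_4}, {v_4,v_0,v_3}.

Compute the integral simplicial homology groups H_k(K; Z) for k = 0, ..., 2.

K has 5 vertices, 9 edges, 6 triangles.
rank ∂_0 = 0, rank ∂_1 = 4 ⇒ b_0 = 5 − 0 − 4 = 1; all invariant factors of ∂_1 are 1 so no torsion. So H_0 = Z.
rank ∂_1 = 4, rank ∂_2 = 5 ⇒ b_1 = 9 − 4 − 5 = 0; all invariant factors of ∂_2 are 1 so no torsion. So H_1 = 0.
rank ∂_2 = 5, rank ∂_3 = 0 ⇒ b_2 = 6 − 5 − 0 = 1. So H_2 = Z.

H_0 ≅ Z,  H_1 = 0,  H_2 ≅ Z.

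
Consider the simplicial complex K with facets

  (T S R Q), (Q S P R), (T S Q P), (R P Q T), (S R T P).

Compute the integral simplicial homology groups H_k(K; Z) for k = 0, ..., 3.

H_0 = Z,  H_1 = 0,  H_2 = 0,  H_3 = Z.

Order the vertices as P < Q < R < S < T. Listing each simplex with vertices in this order, K has dimension 3 with simplices:

  0-simplices (5): P, Q, R, S, T
  1-simplices (10): PQ, PR, PS, PT, QR, QS, QT, RS, RT, ST
  2-simplices (10): PQR, PQS, PQT, PRS, PRT, PST, QRS, QRT, QST, RST
  3-simplices (5): PQRS, PQRT, PQST, PRST, QRST

Hence C_0 ≅ Z^5, C_1 ≅ Z^10, C_2 ≅ Z^10, C_3 ≅ Z^5.

The boundary map ∂_1: C_1 → C_0 sends each edge [p,q] (with p < q) to q − p. For instance
  ∂PS = S − P.
This gives a 5×10 integer matrix of rank 4; reducing to Smith normal form yields diagonal entries (1,1,1,1).

Boundary ∂_2: C_2 → C_1 maps a triangle to the signed sum of its edges. For instance
  ∂PST = ST − PT + PS,
  ∂PQR = QR − PR + PQ.
This gives a 10×10 integer matrix of rank 6; reducing to Smith normal form yields diagonal entries (1,1,1,1,1,1).

∂_3: C_3 → C_2 sends each 3-simplex σ to the alternating sum Σ_i (−1)^i (σ with its i-th vertex removed). For instance
  ∂PRST = RST − PST + PRT − PRS,
  ∂PQRT = QRT − PRT + PQT − PQR.
The 10×5 boundary matrix has rank 4 and Smith normal form diag(1,1,1,1).

Now H_k = ker ∂_k / im ∂_{k+1}, so:

  H_0: rank C_0 − rank ∂_1 = 5 − 4 = 1, and the invariant factors of ∂_1 are all 1, so H_0 ≅ Z.
  H_1: rank ker ∂_1 − rank ∂_2 = (10 − 4) − 6 = 0, and the invariant factors of ∂_2 are all 1, so H_1 ≅ 0.
  H_2: rank ker ∂_2 − rank ∂_3 = (10 − 6) − 4 = 0, and the invariant factors of ∂_3 are all 1, so H_2 ≅ 0.
  H_3: rank ker ∂_3 − rank ∂_4 = (5 − 4) − 0 = 1, and there is no ∂_4, so H_3 ≅ Z.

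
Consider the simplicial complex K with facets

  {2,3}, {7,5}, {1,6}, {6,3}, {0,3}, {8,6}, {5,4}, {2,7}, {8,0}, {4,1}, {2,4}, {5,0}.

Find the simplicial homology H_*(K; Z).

H_0 = Z,  H_1 = Z^4.

We work with the vertex ordering 0 < 1 < 2 < 3 < 4 < 5 < 6 < 7 < 8. The simplices of K, each written with vertices in increasing order, are:

  0-simplices (9): [0], [1], [2], [3], [4], [5], [6], [7], [8]
  1-simplices (12): [0,3], [0,5], [0,8], [1,4], [1,6], [2,3], [2,4], [2,7], [3,6], [4,5], [5,7], [6,8]

giving chain groups C_0 ≅ Z^9, C_1 ≅ Z^12.

∂_1: C_1 → C_0 sends each edge [p,q] (with p < q) to q − p. For instance
  ∂[6,8] = [8] − [6].
As a 9×12 matrix over Z this has rank 8, with invariant factors (1,1,1,1,1,1,1,1).

Now H_k = ker ∂_k / im ∂_{k+1}, so:

  H_0: rank C_0 − rank ∂_1 = 9 − 8 = 1, and the invariant factors of ∂_1 are all 1, so H_0 = Z.
  H_1: rank ker ∂_1 − rank ∂_2 = (12 − 8) − 0 = 4, and there is no ∂_2, so H_1 = Z^4.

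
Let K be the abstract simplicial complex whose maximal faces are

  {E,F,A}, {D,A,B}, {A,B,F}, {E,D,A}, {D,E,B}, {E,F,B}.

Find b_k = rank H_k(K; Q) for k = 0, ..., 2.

b_0 = 1, b_1 = 0, b_2 = 1.

Take the total order A < B < D < E < F on the vertex set. Then K (dimension 2) consists of the simplices:

  0-simplices (5): A, B, D, E, F
  1-simplices (9): AB, AD, AE, AF, BD, BE, BF, DE, EF
  2-simplices (6): ABD, ABF, ADE, AEF, BDE, BEF

so the chain groups are C_0 ≅ Z^5, C_1 ≅ Z^9, C_2 ≅ Z^6.

The boundary map ∂_1: C_1 → C_0 is given by ∂[p,q] = [q] − [p]. For instance
  ∂AE = E − A.
As a 5×9 matrix over Z this has rank 4, with invariant factors (1,1,1,1).

∂_2: C_2 → C_1 acts by ∂[p,q,r] = [q,r] − [p,r] + [p,q]. For instance
  ∂ABF = BF − AF + AB,
  ∂AEF = EF − AF + AE.
As a 9×6 matrix over Z this has rank 5, with invariant factors (1,1,1,1,1).

Now H_k = ker ∂_k / im ∂_{k+1}, so:

  H_0: rank C_0 − rank ∂_1 = 5 − 4 = 1, and the invariant factors of ∂_1 are all 1, so H_0 ≅ Z.
  H_1: rank ker ∂_1 − rank ∂_2 = (9 − 4) − 5 = 0, and the invariant factors of ∂_2 are all 1, so H_1 ≅ 0.
  H_2: rank ker ∂_2 − rank ∂_3 = (6 − 5) − 0 = 1, and there is no ∂_3, so H_2 ≅ Z.

As a check, the Euler characteristic is 5 − 9 + 6 = 2, which agrees with 1 − 0 + 1 = 2.

Hence the Betti numbers are b_0 = 1, b_1 = 0, b_2 = 1.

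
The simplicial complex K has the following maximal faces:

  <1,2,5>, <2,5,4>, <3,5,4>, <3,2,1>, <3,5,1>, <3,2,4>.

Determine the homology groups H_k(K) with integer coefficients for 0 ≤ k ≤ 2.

H_0 = Z,  H_1 = 0,  H_2 = Z.

We work with the vertex ordering 1 < 2 < 3 < 4 < 5. The simplices of K, each written with vertices in increasing order, are:

  0-simplices (5): [1], [2], [3], [4], [5]
  1-simplices (9): [1,2], [1,3], [1,5], [2,3], [2,4], [2,5], [3,4], [3,5], [4,5]
  2-simplices (6): [1,2,3], [1,2,5], [1,3,5], [2,3,4], [2,4,5], [3,4,5]

so the chain groups are C_0 ≅ Z^5, C_1 ≅ Z^9, C_2 ≅ Z^6.

Boundary ∂_1: C_1 → C_0 sends each edge [p,q] (with p < q) to q − p. For instance
  ∂[1,3] = [3] − [1].
The resulting 5×9 matrix has rank 4, and its Smith normal form has invariant factors (1,1,1,1).

The boundary map ∂_2: C_2 → C_1 sends each 2-simplex [p,q,r] to [q,r] − [p,r] + [p,q]. For instance
  ∂[1,3,5] = [3,5] − [1,5] + [1,3],
  ∂[3,4,5] = [4,5] − [3,5] + [3,4].
This gives a 9×6 integer matrix of rank 5; reducing to Smith normal form yields diagonal entries (1,1,1,1,1).

Now H_k = ker ∂_k / im ∂_{k+1}, so:

  H_0: rank C_0 − rank ∂_1 = 5 − 4 = 1, and the invariant factors of ∂_1 are all 1, so H_0 = Z.
  H_1: rank ker ∂_1 − rank ∂_2 = (9 − 4) − 5 = 0, and the invariant factors of ∂_2 are all 1, so H_1 = 0.
  H_2: rank ker ∂_2 − rank ∂_3 = (6 − 5) − 0 = 1, and there is no ∂_3, so H_2 = Z.

As a check, the Euler characteristic is 5 − 9 + 6 = 2, which agrees with 1 − 0 + 1 = 2.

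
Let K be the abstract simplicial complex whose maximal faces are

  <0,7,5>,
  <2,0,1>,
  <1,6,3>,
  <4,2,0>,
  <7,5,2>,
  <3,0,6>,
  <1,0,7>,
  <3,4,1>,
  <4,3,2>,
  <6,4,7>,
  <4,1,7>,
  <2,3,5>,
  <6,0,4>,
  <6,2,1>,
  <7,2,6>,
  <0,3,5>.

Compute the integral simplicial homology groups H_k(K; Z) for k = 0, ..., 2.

Fix the vertex order 0 < 1 < 2 < 3 < 4 < 5 < 6 < 7 and write every simplex with vertices in increasing order. Then dim K = 2 and the simplices of K are:

  0-simplices (8): [0], [1], [2], [3], [4], [5], [6], [7]
  1-simplices (24): (24 of them)
  2-simplices (16): [0,1,2], [0,1,7], [0,2,4], [0,3,5], [0,3,6], [0,4,6], [0,5,7], [1,2,6], [1,3,4], [1,3,6], [1,4,7], [2,3,4], [2,3,5], [2,5,7], [2,6,7], [4,6,7]

Hence C_0 ≅ Z^8, C_1 ≅ Z^24, C_2 ≅ Z^16.

Boundary ∂_1: C_1 → C_0 maps an edge to its endpoints' difference, ∂[p,q] = q − p. For instance
  ∂[1,6] = [6] − [1].
As a 8×24 matrix over Z this has rank 7, with invariant factors (1,1,1,1,1,1,1).

The boundary map ∂_2: C_2 → C_1 acts by ∂[p,q,r] = [q,r] − [p,r] + [p,q]. For instance
  ∂[2,3,5] = [3,5] − [2,5] + [2,3],
  ∂[0,1,2] = [1,2] − [0,2] + [0,1].
The resulting 24×16 matrix has rank 15, and its Smith normal form has invariant factors (1,1,1,1,1,1,1,1,1,1,1,1,1,1,1).

Now H_k = ker ∂_k / im ∂_{k+1}, so:

  H_0: rank C_0 − rank ∂_1 = 8 − 7 = 1, and the invariant factors of ∂_1 are all 1, so H_0 = Z.
  H_1: rank ker ∂_1 − rank ∂_2 = (24 − 7) − 15 = 2, and the invariant factors of ∂_2 are all 1, so H_1 = Z^2.
  H_2: rank ker ∂_2 − rank ∂_3 = (16 − 15) − 0 = 1, and there is no ∂_3, so H_2 = Z.

As a check, the Euler characteristic is 8 − 24 + 16 = 0, which agrees with 1 − 2 + 1 = 0.
(K is a triangulation of the torus T^2.)

H_0 = Z,  H_1 = Z^2,  H_2 = Z.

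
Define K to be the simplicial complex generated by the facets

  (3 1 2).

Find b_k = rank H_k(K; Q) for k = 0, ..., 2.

b_0 = 1, b_1 = 0, b_2 = 0.

We work with the vertex ordering 1 < 2 < 3. The simplices of K, each written with vertices in increasing order, are:

  0-simplices (3): [1], [2], [3]
  1-simplices (3): [1,2], [1,3], [2,3]
  2-simplices (1): [1,2,3]

so the chain groups are C_0 ≅ Z^3, C_1 ≅ Z^3, C_2 ≅ Z^1.

The boundary map ∂_1: C_1 → C_0 maps an edge to its endpoints' difference, ∂[p,q] = q − p.
The 3×3 boundary matrix has rank 2 and Smith normal form diag(1,1).

Boundary ∂_2: C_2 → C_1 acts by ∂[p,q,r] = [q,r] − [p,r] + [p,q]. For instance
  ∂[1,2,3] = [2,3] − [1,3] + [1,2].
The 3×1 boundary matrix has rank 1 and Smith normal form diag(1).

From H_k ≅ ker(∂_k) / im(∂_{k+1}) we obtain:

  H_0: rank C_0 − rank ∂_1 = 3 − 2 = 1, and the invariant factors of ∂_1 are all 1, so H_0 ≅ Z.
  H_1: rank ker ∂_1 − rank ∂_2 = (3 − 2) − 1 = 0, and the invariant factors of ∂_2 are all 1, so H_1 ≅ 0.
  H_2: rank ker ∂_2 − rank ∂_3 = (1 − 1) − 0 = 0, and there is no ∂_3, so H_2 ≅ 0.

As a check, the Euler characteristic is 3 − 3 + 1 = 1, which agrees with 1 − 0 + 0 = 1.

Hence the Betti numbers are b_0 = 1, b_1 = 0, b_2 = 0.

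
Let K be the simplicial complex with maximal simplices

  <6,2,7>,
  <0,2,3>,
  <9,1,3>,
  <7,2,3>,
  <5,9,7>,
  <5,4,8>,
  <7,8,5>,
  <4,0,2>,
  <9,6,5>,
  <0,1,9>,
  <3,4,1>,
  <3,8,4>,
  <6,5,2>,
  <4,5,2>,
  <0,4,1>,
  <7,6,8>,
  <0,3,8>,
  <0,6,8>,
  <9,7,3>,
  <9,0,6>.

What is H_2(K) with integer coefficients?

H_2 = 0.

Fix the vertex order 0 < 1 < 2 < 3 < 4 < 5 < 6 < 7 < 8 < 9 and write every simplex with vertices in increasing order. Then dim K = 2 and the simplices of K are:

  0-simplices (10): [0], [1], [2], [3], [4], [5], [6], [7], [8], [9]
  1-simplices (30): (30 of them)
  2-simplices (20): (20 of them)

Hence C_0 ≅ Z^10, C_1 ≅ Z^30, C_2 ≅ Z^20.

The boundary map ∂_1: C_1 → C_0 is given by ∂[p,q] = [q] − [p]. For instance
  ∂[3,7] = [7] − [3].
As a 10×30 matrix over Z this has rank 9, with invariant factors (1,1,1,1,1,1,1,1,1).

∂_2: C_2 → C_1 acts by ∂[p,q,r] = [q,r] − [p,r] + [p,q]. For instance
  ∂[2,4,5] = [4,5] − [2,5] + [2,4],
  ∂[2,3,7] = [3,7] − [2,7] + [2,3].
The resulting 30×20 matrix has rank 20, and its Smith normal form has invariant factors (1,1,1,1,1,1,1,1,1,1,1,1,1,1,1,1,1,1,1,2).

Computing H_k = (kernel of ∂_k) / (image of ∂_{k+1}):

  H_2: rank ker ∂_2 − rank ∂_3 = (20 − 20) − 0 = 0, and there is no ∂_3, so H_2 ≅ 0.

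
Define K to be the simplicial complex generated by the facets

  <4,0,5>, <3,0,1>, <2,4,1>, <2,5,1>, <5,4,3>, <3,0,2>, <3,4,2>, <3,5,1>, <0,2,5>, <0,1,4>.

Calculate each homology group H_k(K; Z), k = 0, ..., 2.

H_0 = Z,  H_1 = Z/2,  H_2 = 0.

We work with the vertex ordering 0 < 1 < 2 < 3 < 4 < 5. The simplices of K, each written with vertices in increasing order, are:

  0-simplices (6): [0], [1], [2], [3], [4], [5]
  1-simplices (15): [0,1], [0,2], [0,3], [0,4], [0,5], [1,2], [1,3], [1,4], [1,5], [2,3], [2,4], [2,5], [3,4], [3,5], [4,5]
  2-simplices (10): [0,1,3], [0,1,4], [0,2,3], [0,2,5], [0,4,5], [1,2,4], [1,2,5], [1,3,5], [2,3,4], [3,4,5]

Hence C_0 ≅ Z^6, C_1 ≅ Z^15, C_2 ≅ Z^10.

∂_1: C_1 → C_0 is given by ∂[p,q] = [q] − [p].
This gives a 6×15 integer matrix of rank 5; reducing to Smith normal form yields diagonal entries (1,1,1,1,1).

Boundary ∂_2: C_2 → C_1 sends each 2-simplex [p,q,r] to [q,r] − [p,r] + [p,q]. For instance
  ∂[0,2,5] = [2,5] − [0,5] + [0,2],
  ∂[0,1,4] = [1,4] − [0,4] + [0,1].
As a 15×10 matrix over Z this has rank 10, with invariant factors (1,1,1,1,1,1,1,1,1,2).

Computing H_k = (kernel of ∂_k) / (image of ∂_{k+1}):

  H_0: rank C_0 − rank ∂_1 = 6 − 5 = 1, and the invariant factors of ∂_1 are all 1, so H_0 ≅ Z.
  H_1: rank ker ∂_1 − rank ∂_2 = (15 − 5) − 10 = 0, and ∂_2 has invariant factor 2 > 1, so H_1 ≅ Z/2.
  H_2: rank ker ∂_2 − rank ∂_3 = (10 − 10) − 0 = 0, and there is no ∂_3, so H_2 ≅ 0.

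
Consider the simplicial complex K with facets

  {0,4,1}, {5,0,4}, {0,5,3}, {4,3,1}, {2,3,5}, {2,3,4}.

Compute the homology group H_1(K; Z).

Take the total order 0 < 1 < 2 < 3 < 4 < 5 on the vertex set. Then K (dimension 2) consists of the simplices:

  0-simplices (6): [0], [1], [2], [3], [4], [5]
  1-simplices (12): [0,1], [0,3], [0,4], [0,5], [1,3], [1,4], [2,3], [2,4], [2,5], [3,4], [3,5], [4,5]
  2-simplices (6): [0,1,4], [0,3,5], [0,4,5], [1,3,4], [2,3,4], [2,3,5]

giving chain groups C_0 ≅ Z^6, C_1 ≅ Z^12, C_2 ≅ Z^6.

∂_1: C_1 → C_0 is given by ∂[p,q] = [q] − [p]. For instance
  ∂[0,1] = [1] − [0].
The resulting 6×12 matrix has rank 5, and its Smith normal form has invariant factors (1,1,1,1,1).

The boundary map ∂_2: C_2 → C_1 sends each 2-simplex [p,q,r] to [q,r] − [p,r] + [p,q]. For instance
  ∂[0,3,5] = [3,5] − [0,5] + [0,3],
  ∂[0,4,5] = [4,5] − [0,5] + [0,4].
The 12×6 boundary matrix has rank 6 and Smith normal form diag(1,1,1,1,1,1).

Reading off H_k = ker ∂_k / im ∂_{k+1}:

  H_1: rank ker ∂_1 − rank ∂_2 = (12 − 5) − 6 = 1, and the invariant factors of ∂_2 are all 1, so H_1 ≅ Z.

H_1 ≅ Z.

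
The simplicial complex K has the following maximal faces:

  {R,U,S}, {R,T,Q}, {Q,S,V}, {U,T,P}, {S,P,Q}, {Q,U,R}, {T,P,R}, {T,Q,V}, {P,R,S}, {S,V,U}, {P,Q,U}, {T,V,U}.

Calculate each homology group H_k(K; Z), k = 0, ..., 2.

H_0 ≅ Z,  H_1 ≅ Z/2,  H_2 = 0.

We work with the vertex ordering P < Q < R < S < T < U < V. The simplices of K, each written with vertices in increasing order, are:

  0-simplices (7): P, Q, R, S, T, U, V
  1-simplices (18): PQ, PR, PS, PT, PU, QR, QS, QT, QU, QV, RS, RT, RU, SU, SV, TU, TV, UV
  2-simplices (12): PQS, PQU, PRS, PRT, PTU, QRT, QRU, QSV, QTV, RSU, SUV, TUV

so the chain groups are C_0 ≅ Z^7, C_1 ≅ Z^18, C_2 ≅ Z^12.

Boundary ∂_1: C_1 → C_0 is given by ∂[p,q] = [q] − [p].
This gives a 7×18 integer matrix of rank 6; reducing to Smith normal form yields diagonal entries (1,1,1,1,1,1).

∂_2: C_2 → C_1 acts by ∂[p,q,r] = [q,r] − [p,r] + [p,q]. For instance
  ∂PQS = QS − PS + PQ,
  ∂QRU = RU − QU + QR.
This gives a 18×12 integer matrix of rank 12; reducing to Smith normal form yields diagonal entries (1,1,1,1,1,1,1,1,1,1,1,2).

From H_k ≅ ker(∂_k) / im(∂_{k+1}) we obtain:

  H_0: rank C_0 − rank ∂_1 = 7 − 6 = 1, and the invariant factors of ∂_1 are all 1, so H_0 = Z.
  H_1: rank ker ∂_1 − rank ∂_2 = (18 − 6) − 12 = 0, and ∂_2 has invariant factor 2 > 1, so H_1 = Z/2.
  H_2: rank ker ∂_2 − rank ∂_3 = (12 − 12) − 0 = 0, and there is no ∂_3, so H_2 = 0.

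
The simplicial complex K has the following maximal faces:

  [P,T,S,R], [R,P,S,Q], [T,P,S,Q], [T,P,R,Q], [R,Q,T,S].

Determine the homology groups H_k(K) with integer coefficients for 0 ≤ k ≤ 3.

H_0 = Z,  H_1 = 0,  H_2 = 0,  H_3 = Z.

We work with the vertex ordering P < Q < R < S < T. The simplices of K, each written with vertices in increasing order, are:

  0-simplices (5): P, Q, R, S, T
  1-simplices (10): PQ, PR, PS, PT, QR, QS, QT, RS, RT, ST
  2-simplices (10): PQR, PQS, PQT, PRS, PRT, PST, QRS, QRT, QST, RST
  3-simplices (5): PQRS, PQRT, PQST, PRST, QRST

Hence C_0 ≅ Z^5, C_1 ≅ Z^10, C_2 ≅ Z^10, C_3 ≅ Z^5.

The boundary map ∂_1: C_1 → C_0 maps an edge to its endpoints' difference, ∂[p,q] = q − p.
The resulting 5×10 matrix has rank 4, and its Smith normal form has invariant factors (1,1,1,1).

∂_2: C_2 → C_1 acts by ∂[p,q,r] = [q,r] − [p,r] + [p,q]. For instance
  ∂QRT = RT − QT + QR,
  ∂PQT = QT − PT + PQ.
The resulting 10×10 matrix has rank 6, and its Smith normal form has invariant factors (1,1,1,1,1,1).

Boundary ∂_3: C_3 → C_2 sends each 3-simplex σ to the alternating sum Σ_i (−1)^i (σ with its i-th vertex removed). For instance
  ∂PQST = QST − PST + PQT − PQS,
  ∂PQRT = QRT − PRT + PQT − PQR.
The resulting 10×5 matrix has rank 4, and its Smith normal form has invariant factors (1,1,1,1).

Computing H_k = (kernel of ∂_k) / (image of ∂_{k+1}):

  H_0: rank C_0 − rank ∂_1 = 5 − 4 = 1, and the invariant factors of ∂_1 are all 1, so H_0 = Z.
  H_1: rank ker ∂_1 − rank ∂_2 = (10 − 4) − 6 = 0, and the invariant factors of ∂_2 are all 1, so H_1 = 0.
  H_2: rank ker ∂_2 − rank ∂_3 = (10 − 6) − 4 = 0, and the invariant factors of ∂_3 are all 1, so H_2 = 0.
  H_3: rank ker ∂_3 − rank ∂_4 = (5 − 4) − 0 = 1, and there is no ∂_4, so H_3 = Z.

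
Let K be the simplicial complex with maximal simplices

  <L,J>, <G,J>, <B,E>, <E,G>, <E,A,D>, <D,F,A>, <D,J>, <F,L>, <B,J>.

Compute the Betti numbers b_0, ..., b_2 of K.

b_0 = 1, b_1 = 3, b_2 = 0.

Take the total order A < B < D < E < F < G < J < L on the vertex set. Then K (dimension 2) consists of the simplices:

  0-simplices (8): A, B, D, E, F, G, J, L
  1-simplices (12): AD, AE, AF, BE, BJ, DE, DF, DJ, EG, FL, GJ, JL
  2-simplices (2): ADE, ADF

giving chain groups C_0 ≅ Z^8, C_1 ≅ Z^12, C_2 ≅ Z^2.

Boundary ∂_1: C_1 → C_0 is given by ∂[p,q] = [q] − [p].
This gives a 8×12 integer matrix of rank 7; reducing to Smith normal form yields diagonal entries (1,1,1,1,1,1,1).

The boundary map ∂_2: C_2 → C_1 acts by ∂[p,q,r] = [q,r] − [p,r] + [p,q]. For instance
  ∂ADF = DF − AF + AD,
  ∂ADE = DE − AE + AD.
The 12×2 boundary matrix has rank 2 and Smith normal form diag(1,1).

From H_k ≅ ker(∂_k) / im(∂_{k+1}) we obtain:

  H_0: rank C_0 − rank ∂_1 = 8 − 7 = 1, and the invariant factors of ∂_1 are all 1, so H_0 = Z.
  H_1: rank ker ∂_1 − rank ∂_2 = (12 − 7) − 2 = 3, and the invariant factors of ∂_2 are all 1, so H_1 = Z^3.
  H_2: rank ker ∂_2 − rank ∂_3 = (2 − 2) − 0 = 0, and there is no ∂_3, so H_2 = 0.

As a check, the Euler characteristic is 8 − 12 + 2 = -2, which agrees with 1 − 3 + 0 = -2.

Hence the Betti numbers are b_0 = 1, b_1 = 3, b_2 = 0.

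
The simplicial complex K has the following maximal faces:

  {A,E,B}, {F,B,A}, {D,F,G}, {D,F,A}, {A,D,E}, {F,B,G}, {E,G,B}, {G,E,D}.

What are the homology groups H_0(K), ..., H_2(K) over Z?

K has 6 vertices, 12 edges, 8 triangles.
rank ∂_0 = 0, rank ∂_1 = 5 ⇒ b_0 = 6 − 0 − 5 = 1; all invariant factors of ∂_1 are 1 so no torsion. So H_0 = Z.
rank ∂_1 = 5, rank ∂_2 = 7 ⇒ b_1 = 12 − 5 − 7 = 0; all invariant factors of ∂_2 are 1 so no torsion. So H_1 = 0.
rank ∂_2 = 7, rank ∂_3 = 0 ⇒ b_2 = 8 − 7 − 0 = 1. So H_2 = Z.

H_0 ≅ Z,  H_1 = 0,  H_2 ≅ Z.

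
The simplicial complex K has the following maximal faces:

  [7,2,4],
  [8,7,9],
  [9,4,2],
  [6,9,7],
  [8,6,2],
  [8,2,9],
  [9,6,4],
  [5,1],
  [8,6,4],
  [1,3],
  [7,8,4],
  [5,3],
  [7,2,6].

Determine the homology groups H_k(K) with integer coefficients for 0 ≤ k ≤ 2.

H_0 ≅ Z^2,  H_1 ≅ Z ⊕ Z/2,  H_2 = 0.

Order the vertices as 1 < 2 < 3 < 4 < 5 < 6 < 7 < 8 < 9. Listing each simplex with vertices in this order, K has dimension 2 with simplices:

  0-simplices (9): [1], [2], [3], [4], [5], [6], [7], [8], [9]
  1-simplices (18): [1,3], [1,5], [2,4], [2,6], [2,7], [2,8], [2,9], [3,5], [4,6], [4,7], [4,8], [4,9], [6,7], [6,8], [6,9], [7,8], [7,9], [8,9]
  2-simplices (10): [2,4,7], [2,4,9], [2,6,7], [2,6,8], [2,8,9], [4,6,8], [4,6,9], [4,7,8], [6,7,9], [7,8,9]

so the chain groups are C_0 ≅ Z^9, C_1 ≅ Z^18, C_2 ≅ Z^10.

∂_1: C_1 → C_0 is given by ∂[p,q] = [q] − [p]. For instance
  ∂[7,8] = [8] − [7].
The resulting 9×18 matrix has rank 7, and its Smith normal form has invariant factors (1,1,1,1,1,1,1).

The boundary map ∂_2: C_2 → C_1 sends each 2-simplex [p,q,r] to [q,r] − [p,r] + [p,q]. For instance
  ∂[2,4,9] = [4,9] − [2,9] + [2,4],
  ∂[4,6,9] = [6,9] − [4,9] + [4,6].
The 18×10 boundary matrix has rank 10 and Smith normal form diag(1,1,1,1,1,1,1,1,1,2).

Now H_k = ker ∂_k / im ∂_{k+1}, so:

  H_0: rank C_0 − rank ∂_1 = 9 − 7 = 2, and the invariant factors of ∂_1 are all 1, so H_0 = Z^2.
  H_1: rank ker ∂_1 − rank ∂_2 = (18 − 7) − 10 = 1, and ∂_2 has invariant factor 2 > 1, so H_1 = Z ⊕ Z/2.
  H_2: rank ker ∂_2 − rank ∂_3 = (10 − 10) − 0 = 0, and there is no ∂_3, so H_2 = 0.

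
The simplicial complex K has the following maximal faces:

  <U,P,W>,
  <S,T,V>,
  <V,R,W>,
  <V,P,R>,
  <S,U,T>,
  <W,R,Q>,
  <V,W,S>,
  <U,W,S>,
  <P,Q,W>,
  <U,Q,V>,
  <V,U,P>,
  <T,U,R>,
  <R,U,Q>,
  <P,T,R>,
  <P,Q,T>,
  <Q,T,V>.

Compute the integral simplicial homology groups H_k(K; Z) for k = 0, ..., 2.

K has 8 vertices, 24 edges, 16 triangles.
rank ∂_0 = 0, rank ∂_1 = 7 ⇒ b_0 = 8 − 0 − 7 = 1; all invariant factors of ∂_1 are 1 so no torsion. So H_0 ≅ Z.
rank ∂_1 = 7, rank ∂_2 = 15 ⇒ b_1 = 24 − 7 − 15 = 2; all invariant factors of ∂_2 are 1 so no torsion. So H_1 ≅ Z^2.
rank ∂_2 = 15, rank ∂_3 = 0 ⇒ b_2 = 16 − 15 − 0 = 1. So H_2 ≅ Z.

H_0 ≅ Z,  H_1 ≅ Z^2,  H_2 ≅ Z.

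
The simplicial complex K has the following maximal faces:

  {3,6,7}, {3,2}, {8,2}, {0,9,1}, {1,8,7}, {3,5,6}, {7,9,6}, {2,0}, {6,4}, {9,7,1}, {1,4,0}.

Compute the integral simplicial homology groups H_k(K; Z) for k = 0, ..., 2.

H_0 = Z,  H_1 = Z^3,  H_2 = 0.

Take the total order 0 < 1 < 2 < 3 < 4 < 5 < 6 < 7 < 8 < 9 on the vertex set. Then K (dimension 2) consists of the simplices:

  0-simplices (10): [0], [1], [2], [3], [4], [5], [6], [7], [8], [9]
  1-simplices (19): [0,1], [0,2], [0,4], [0,9], [1,4], [1,7], [1,8], [1,9], [2,3], [2,8], [3,5], [3,6], [3,7], [4,6], [5,6], [6,7], [6,9], [7,8], [7,9]
  2-simplices (7): [0,1,4], [0,1,9], [1,7,8], [1,7,9], [3,5,6], [3,6,7], [6,7,9]

giving chain groups C_0 ≅ Z^10, C_1 ≅ Z^19, C_2 ≅ Z^7.

Boundary ∂_1: C_1 → C_0 maps an edge to its endpoints' difference, ∂[p,q] = q − p.
The 10×19 boundary matrix has rank 9 and Smith normal form diag(1,1,1,1,1,1,1,1,1).

The boundary map ∂_2: C_2 → C_1 acts by ∂[p,q,r] = [q,r] − [p,r] + [p,q]. For instance
  ∂[3,5,6] = [5,6] − [3,6] + [3,5],
  ∂[6,7,9] = [7,9] − [6,9] + [6,7].
As a 19×7 matrix over Z this has rank 7, with invariant factors (1,1,1,1,1,1,1).

Reading off H_k = ker ∂_k / im ∂_{k+1}:

  H_0: rank C_0 − rank ∂_1 = 10 − 9 = 1, and the invariant factors of ∂_1 are all 1, so H_0 ≅ Z.
  H_1: rank ker ∂_1 − rank ∂_2 = (19 − 9) − 7 = 3, and the invariant factors of ∂_2 are all 1, so H_1 ≅ Z^3.
  H_2: rank ker ∂_2 − rank ∂_3 = (7 − 7) − 0 = 0, and there is no ∂_3, so H_2 ≅ 0.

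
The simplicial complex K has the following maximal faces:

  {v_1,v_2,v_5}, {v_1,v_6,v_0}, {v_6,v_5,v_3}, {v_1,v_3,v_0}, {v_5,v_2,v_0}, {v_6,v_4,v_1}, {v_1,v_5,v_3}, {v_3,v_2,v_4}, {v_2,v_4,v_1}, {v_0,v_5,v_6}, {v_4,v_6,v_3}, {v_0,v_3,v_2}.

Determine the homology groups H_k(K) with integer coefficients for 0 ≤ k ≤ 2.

H_0 = Z,  H_1 = Z/2,  H_2 = 0.

Order the vertices as v_0 < v_1 < v_2 < v_3 < v_4 < v_5 < v_6. Listing each simplex with vertices in this order, K has dimension 2 with simplices:

  0-simplices (7): [v_0], [v_1], [v_2], [v_3], [v_4], [v_5], [v_6]
  1-simplices (18): (18 of them)
  2-simplices (12): (12 of them)

giving chain groups C_0 ≅ Z^7, C_1 ≅ Z^18, C_2 ≅ Z^12.

∂_1: C_1 → C_0 sends each edge [p,q] (with p < q) to q − p. For instance
  ∂[v_1,v_6] = [v_6] − [v_1].
The 7×18 boundary matrix has rank 6 and Smith normal form diag(1,1,1,1,1,1).

The boundary map ∂_2: C_2 → C_1 sends each 2-simplex [p,q,r] to [q,r] − [p,r] + [p,q]. For instance
  ∂[v_2,v_3,v_4] = [v_3,v_4] − [v_2,v_4] + [v_2,v_3],
  ∂[v_0,v_2,v_3] = [v_2,v_3] − [v_0,v_3] + [v_0,v_2].
As a 18×12 matrix over Z this has rank 12, with invariant factors (1,1,1,1,1,1,1,1,1,1,1,2).

From H_k ≅ ker(∂_k) / im(∂_{k+1}) we obtain:

  H_0: rank C_0 − rank ∂_1 = 7 − 6 = 1, and the invariant factors of ∂_1 are all 1, so H_0 = Z.
  H_1: rank ker ∂_1 − rank ∂_2 = (18 − 6) − 12 = 0, and ∂_2 has invariant factor 2 > 1, so H_1 = Z/2.
  H_2: rank ker ∂_2 − rank ∂_3 = (12 − 12) − 0 = 0, and there is no ∂_3, so H_2 = 0.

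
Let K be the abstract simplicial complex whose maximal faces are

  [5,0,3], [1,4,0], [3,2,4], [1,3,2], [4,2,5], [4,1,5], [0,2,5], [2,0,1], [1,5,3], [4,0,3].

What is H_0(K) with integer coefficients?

H_0 = Z.

Fix the vertex order 0 < 1 < 2 < 3 < 4 < 5 and write every simplex with vertices in increasing order. Then dim K = 2 and the simplices of K are:

  0-simplices (6): [0], [1], [2], [3], [4], [5]
  1-simplices (15): [0,1], [0,2], [0,3], [0,4], [0,5], [1,2], [1,3], [1,4], [1,5], [2,3], [2,4], [2,5], [3,4], [3,5], [4,5]
  2-simplices (10): [0,1,2], [0,1,4], [0,2,5], [0,3,4], [0,3,5], [1,2,3], [1,3,5], [1,4,5], [2,3,4], [2,4,5]

Hence C_0 ≅ Z^6, C_1 ≅ Z^15, C_2 ≅ Z^10.

Boundary ∂_1: C_1 → C_0 maps an edge to its endpoints' difference, ∂[p,q] = q − p. For instance
  ∂[3,4] = [4] − [3].
This gives a 6×15 integer matrix of rank 5; reducing to Smith normal form yields diagonal entries (1,1,1,1,1).

Boundary ∂_2: C_2 → C_1 maps a triangle to the signed sum of its edges. For instance
  ∂[0,3,5] = [3,5] − [0,5] + [0,3],
  ∂[0,3,4] = [3,4] − [0,4] + [0,3].
The resulting 15×10 matrix has rank 10, and its Smith normal form has invariant factors (1,1,1,1,1,1,1,1,1,2).

Now H_k = ker ∂_k / im ∂_{k+1}, so:

  H_0: rank C_0 − rank ∂_1 = 6 − 5 = 1, and the invariant factors of ∂_1 are all 1, so H_0 = Z.

(K is a triangulation of the real projective plane RP^2.)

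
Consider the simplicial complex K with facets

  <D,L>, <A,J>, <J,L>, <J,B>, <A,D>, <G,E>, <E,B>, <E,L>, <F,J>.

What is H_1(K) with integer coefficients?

H_1 = Z^2.

We work with the vertex ordering A < B < D < E < F < G < J < L. The simplices of K, each written with vertices in increasing order, are:

  0-simplices (8): A, B, D, E, F, G, J, L
  1-simplices (9): AD, AJ, BE, BJ, DL, EG, EL, FJ, JL

so the chain groups are C_0 ≅ Z^8, C_1 ≅ Z^9.

Boundary ∂_1: C_1 → C_0 maps an edge to its endpoints' difference, ∂[p,q] = q − p.
The 8×9 boundary matrix has rank 7 and Smith normal form diag(1,1,1,1,1,1,1).

From H_k ≅ ker(∂_k) / im(∂_{k+1}) we obtain:

  H_1: rank ker ∂_1 − rank ∂_2 = (9 − 7) − 0 = 2, and there is no ∂_2, so H_1 ≅ Z^2.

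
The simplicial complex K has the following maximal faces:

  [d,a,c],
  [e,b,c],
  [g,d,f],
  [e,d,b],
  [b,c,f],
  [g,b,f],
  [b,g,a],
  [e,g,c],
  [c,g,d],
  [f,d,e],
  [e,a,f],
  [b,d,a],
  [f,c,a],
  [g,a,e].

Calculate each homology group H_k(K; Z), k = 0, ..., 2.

K has 7 vertices, 21 edges, 14 triangles.
rank ∂_0 = 0, rank ∂_1 = 6 ⇒ b_0 = 7 − 0 − 6 = 1; all invariant factors of ∂_1 are 1 so no torsion. So H_0 = Z.
rank ∂_1 = 6, rank ∂_2 = 13 ⇒ b_1 = 21 − 6 − 13 = 2; all invariant factors of ∂_2 are 1 so no torsion. So H_1 = Z^2.
rank ∂_2 = 13, rank ∂_3 = 0 ⇒ b_2 = 14 − 13 − 0 = 1. So H_2 = Z.

H_0 ≅ Z,  H_1 ≅ Z^2,  H_2 ≅ Z.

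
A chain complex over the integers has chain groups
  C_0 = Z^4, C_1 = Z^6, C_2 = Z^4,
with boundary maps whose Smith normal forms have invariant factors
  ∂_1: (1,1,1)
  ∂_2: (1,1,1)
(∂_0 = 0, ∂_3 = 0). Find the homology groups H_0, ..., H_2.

H_0 ≅ Z,  H_1 = 0,  H_2 ≅ Z.

H_0: b_0 = 4 − 0 − 3 = 1; torsion from ∂_1 factors > 1: none. So H_0 ≅ Z.
H_1: b_1 = 6 − 3 − 3 = 0; torsion from ∂_2 factors > 1: none. So H_1 ≅ 0.
H_2: b_2 = 4 − 3 − 0 = 1; torsion from ∂_3 factors > 1: none. So H_2 ≅ Z.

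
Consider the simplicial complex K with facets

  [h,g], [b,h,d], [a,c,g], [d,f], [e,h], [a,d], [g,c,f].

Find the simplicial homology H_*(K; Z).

H_0 ≅ Z,  H_1 ≅ Z^2,  H_2 = 0.

Take the total order a < b < c < d < e < f < g < h on the vertex set. Then K (dimension 2) consists of the simplices:

  0-simplices (8): a, b, c, d, e, f, g, h
  1-simplices (12): ac, ad, ag, bd, bh, cf, cg, df, dh, eh, fg, gh
  2-simplices (3): acg, bdh, cfg

so the chain groups are C_0 ≅ Z^8, C_1 ≅ Z^12, C_2 ≅ Z^3.

∂_1: C_1 → C_0 maps an edge to its endpoints' difference, ∂[p,q] = q − p.
As a 8×12 matrix over Z this has rank 7, with invariant factors (1,1,1,1,1,1,1).

Boundary ∂_2: C_2 → C_1 sends each 2-simplex [p,q,r] to [q,r] − [p,r] + [p,q]. For instance
  ∂cfg = fg − cg + cf,
  ∂bdh = dh − bh + bd.
The 12×3 boundary matrix has rank 3 and Smith normal form diag(1,1,1).

Reading off H_k = ker ∂_k / im ∂_{k+1}:

  H_0: rank C_0 − rank ∂_1 = 8 − 7 = 1, and the invariant factors of ∂_1 are all 1, so H_0 = Z.
  H_1: rank ker ∂_1 − rank ∂_2 = (12 − 7) − 3 = 2, and the invariant factors of ∂_2 are all 1, so H_1 = Z^2.
  H_2: rank ker ∂_2 − rank ∂_3 = (3 − 3) − 0 = 0, and there is no ∂_3, so H_2 = 0.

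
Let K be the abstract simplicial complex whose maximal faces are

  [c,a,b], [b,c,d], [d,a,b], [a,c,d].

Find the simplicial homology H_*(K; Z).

H_0 ≅ Z,  H_1 = 0,  H_2 ≅ Z.

Order the vertices as a < b < c < d. Listing each simplex with vertices in this order, K has dimension 2 with simplices:

  0-simplices (4): a, b, c, d
  1-simplices (6): ab, ac, ad, bc, bd, cd
  2-simplices (4): abc, abd, acd, bcd

giving chain groups C_0 ≅ Z^4, C_1 ≅ Z^6, C_2 ≅ Z^4.

Boundary ∂_1: C_1 → C_0 maps an edge to its endpoints' difference, ∂[p,q] = q − p.
The resulting 4×6 matrix has rank 3, and its Smith normal form has invariant factors (1,1,1).

∂_2: C_2 → C_1 sends each 2-simplex [p,q,r] to [q,r] − [p,r] + [p,q]. For instance
  ∂acd = cd − ad + ac,
  ∂abd = bd − ad + ab.
As a 6×4 matrix over Z this has rank 3, with invariant factors (1,1,1).

From H_k ≅ ker(∂_k) / im(∂_{k+1}) we obtain:

  H_0: rank C_0 − rank ∂_1 = 4 − 3 = 1, and the invariant factors of ∂_1 are all 1, so H_0 ≅ Z.
  H_1: rank ker ∂_1 − rank ∂_2 = (6 − 3) − 3 = 0, and the invariant factors of ∂_2 are all 1, so H_1 ≅ 0.
  H_2: rank ker ∂_2 − rank ∂_3 = (4 − 3) − 0 = 1, and there is no ∂_3, so H_2 ≅ Z.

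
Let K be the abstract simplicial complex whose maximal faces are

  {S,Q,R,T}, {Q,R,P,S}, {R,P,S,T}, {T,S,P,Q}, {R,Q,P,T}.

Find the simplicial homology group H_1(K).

Fix the vertex order P < Q < R < S < T and write every simplex with vertices in increasing order. Then dim K = 3 and the simplices of K are:

  0-simplices (5): P, Q, R, S, T
  1-simplices (10): PQ, PR, PS, PT, QR, QS, QT, RS, RT, ST
  2-simplices (10): PQR, PQS, PQT, PRS, PRT, PST, QRS, QRT, QST, RST
  3-simplices (5): PQRS, PQRT, PQST, PRST, QRST

giving chain groups C_0 ≅ Z^5, C_1 ≅ Z^10, C_2 ≅ Z^10, C_3 ≅ Z^5.

The boundary map ∂_1: C_1 → C_0 sends each edge [p,q] (with p < q) to q − p. For instance
  ∂QS = S − Q.
As a 5×10 matrix over Z this has rank 4, with invariant factors (1,1,1,1).

∂_2: C_2 → C_1 sends each 2-simplex [p,q,r] to [q,r] − [p,r] + [p,q]. For instance
  ∂PQS = QS − PS + PQ,
  ∂QST = ST − QT + QS.
The resulting 10×10 matrix has rank 6, and its Smith normal form has invariant factors (1,1,1,1,1,1).

The boundary map ∂_3: C_3 → C_2 sends each 3-simplex σ to the alternating sum Σ_i (−1)^i (σ with its i-th vertex removed). For instance
  ∂QRST = RST − QST + QRT − QRS,
  ∂PRST = RST − PST + PRT − PRS.
The resulting 10×5 matrix has rank 4, and its Smith normal form has invariant factors (1,1,1,1).

Now H_k = ker ∂_k / im ∂_{k+1}, so:

  H_1: rank ker ∂_1 − rank ∂_2 = (10 − 4) − 6 = 0, and the invariant factors of ∂_2 are all 1, so H_1 = 0.

H_1 = 0.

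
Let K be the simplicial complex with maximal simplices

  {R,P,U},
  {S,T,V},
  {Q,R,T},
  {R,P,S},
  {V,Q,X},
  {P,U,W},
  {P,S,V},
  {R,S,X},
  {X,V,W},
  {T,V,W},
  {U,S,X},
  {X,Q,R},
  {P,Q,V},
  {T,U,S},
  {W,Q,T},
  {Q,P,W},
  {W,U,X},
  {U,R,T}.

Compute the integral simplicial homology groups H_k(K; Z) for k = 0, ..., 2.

Fix the vertex order P < Q < R < S < T < U < V < W < X and write every simplex with vertices in increasing order. Then dim K = 2 and the simplices of K are:

  0-simplices (9): P, Q, R, S, T, U, V, W, X
  1-simplices (27): PQ, PR, PS, PU, PV, PW, QR, QT, QV, QW, QX, RS, RT, RU, RX, ST, SU, SV, SX, TU, TV, TW, UW, UX, VW, VX, WX
  2-simplices (18): PQV, PQW, PRS, PRU, PSV, PUW, QRT, QRX, QTW, QVX, RSX, RTU, STU, STV, SUX, TVW, UWX, VWX

giving chain groups C_0 ≅ Z^9, C_1 ≅ Z^27, C_2 ≅ Z^18.

∂_1: C_1 → C_0 maps an edge to its endpoints' difference, ∂[p,q] = q − p.
As a 9×27 matrix over Z this has rank 8, with invariant factors (1,1,1,1,1,1,1,1).

Boundary ∂_2: C_2 → C_1 acts by ∂[p,q,r] = [q,r] − [p,r] + [p,q]. For instance
  ∂VWX = WX − VX + VW,
  ∂QTW = TW − QW + QT.
This gives a 27×18 integer matrix of rank 18; reducing to Smith normal form yields diagonal entries (1,1,1,1,1,1,1,1,1,1,1,1,1,1,1,1,1,2).

Computing H_k = (kernel of ∂_k) / (image of ∂_{k+1}):

  H_0: rank C_0 − rank ∂_1 = 9 − 8 = 1, and the invariant factors of ∂_1 are all 1, so H_0 = Z.
  H_1: rank ker ∂_1 − rank ∂_2 = (27 − 8) − 18 = 1, and ∂_2 has invariant factor 2 > 1, so H_1 = Z ⊕ Z_2.
  H_2: rank ker ∂_2 − rank ∂_3 = (18 − 18) − 0 = 0, and there is no ∂_3, so H_2 = 0.

H_0 ≅ Z,  H_1 ≅ Z ⊕ Z_2,  H_2 = 0.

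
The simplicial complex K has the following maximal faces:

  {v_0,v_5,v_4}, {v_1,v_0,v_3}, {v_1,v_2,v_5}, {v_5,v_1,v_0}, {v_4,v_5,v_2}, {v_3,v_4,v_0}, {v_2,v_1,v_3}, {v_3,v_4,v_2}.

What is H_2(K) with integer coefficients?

H_2 ≅ Z.

Order the vertices as v_0 < v_1 < v_2 < v_3 < v_4 < v_5. Listing each simplex with vertices in this order, K has dimension 2 with simplices:

  0-simplices (6): [v_0], [v_1], [v_2], [v_3], [v_4], [v_5]
  1-simplices (12): [v_0,v_1], [v_0,v_3], [v_0,v_4], [v_0,v_5], [v_1,v_2], [v_1,v_3], [v_1,v_5], [v_2,v_3], [v_2,v_4], [v_2,v_5], [v_3,v_4], [v_4,v_5]
  2-simplices (8): [v_0,v_1,v_3], [v_0,v_1,v_5], [v_0,v_3,v_4], [v_0,v_4,v_5], [v_1,v_2,v_3], [v_1,v_2,v_5], [v_2,v_3,v_4], [v_2,v_4,v_5]

so the chain groups are C_0 ≅ Z^6, C_1 ≅ Z^12, C_2 ≅ Z^8.

The boundary map ∂_1: C_1 → C_0 sends each edge [p,q] (with p < q) to q − p. For instance
  ∂[v_2,v_4] = [v_4] − [v_2].
This gives a 6×12 integer matrix of rank 5; reducing to Smith normal form yields diagonal entries (1,1,1,1,1).

The boundary map ∂_2: C_2 → C_1 acts by ∂[p,q,r] = [q,r] − [p,r] + [p,q]. For instance
  ∂[v_1,v_2,v_3] = [v_2,v_3] − [v_1,v_3] + [v_1,v_2],
  ∂[v_0,v_3,v_4] = [v_3,v_4] − [v_0,v_4] + [v_0,v_3].
The resulting 12×8 matrix has rank 7, and its Smith normal form has invariant factors (1,1,1,1,1,1,1).

From H_k ≅ ker(∂_k) / im(∂_{k+1}) we obtain:

  H_2: rank ker ∂_2 − rank ∂_3 = (8 − 7) − 0 = 1, and there is no ∂_3, so H_2 = Z.

(K is a triangulation of the 2-sphere S^2.)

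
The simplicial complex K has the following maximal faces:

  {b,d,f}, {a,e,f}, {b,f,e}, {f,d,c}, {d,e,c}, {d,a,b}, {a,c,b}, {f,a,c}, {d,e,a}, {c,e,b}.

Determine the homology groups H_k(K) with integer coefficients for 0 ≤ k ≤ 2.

H_0 = Z,  H_1 = Z/2Z,  H_2 = 0.

Take the total order a < b < c < d < e < f on the vertex set. Then K (dimension 2) consists of the simplices:

  0-simplices (6): a, b, c, d, e, f
  1-simplices (15): ab, ac, ad, ae, af, bc, bd, be, bf, cd, ce, cf, de, df, ef
  2-simplices (10): abc, abd, acf, ade, aef, bce, bdf, bef, cde, cdf

Hence C_0 ≅ Z^6, C_1 ≅ Z^15, C_2 ≅ Z^10.

The boundary map ∂_1: C_1 → C_0 sends each edge [p,q] (with p < q) to q − p. For instance
  ∂ae = e − a.
This gives a 6×15 integer matrix of rank 5; reducing to Smith normal form yields diagonal entries (1,1,1,1,1).

Boundary ∂_2: C_2 → C_1 acts by ∂[p,q,r] = [q,r] − [p,r] + [p,q]. For instance
  ∂abc = bc − ac + ab,
  ∂ade = de − ae + ad.
The 15×10 boundary matrix has rank 10 and Smith normal form diag(1,1,1,1,1,1,1,1,1,2).

Now H_k = ker ∂_k / im ∂_{k+1}, so:

  H_0: rank C_0 − rank ∂_1 = 6 − 5 = 1, and the invariant factors of ∂_1 are all 1, so H_0 ≅ Z.
  H_1: rank ker ∂_1 − rank ∂_2 = (15 − 5) − 10 = 0, and ∂_2 has invariant factor 2 > 1, so H_1 ≅ Z/2Z.
  H_2: rank ker ∂_2 − rank ∂_3 = (10 − 10) − 0 = 0, and there is no ∂_3, so H_2 ≅ 0.

As a check, the Euler characteristic is 6 − 15 + 10 = 1, which agrees with 1 − 0 + 0 = 1.
(K is a triangulation of the real projective plane RP^2.)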